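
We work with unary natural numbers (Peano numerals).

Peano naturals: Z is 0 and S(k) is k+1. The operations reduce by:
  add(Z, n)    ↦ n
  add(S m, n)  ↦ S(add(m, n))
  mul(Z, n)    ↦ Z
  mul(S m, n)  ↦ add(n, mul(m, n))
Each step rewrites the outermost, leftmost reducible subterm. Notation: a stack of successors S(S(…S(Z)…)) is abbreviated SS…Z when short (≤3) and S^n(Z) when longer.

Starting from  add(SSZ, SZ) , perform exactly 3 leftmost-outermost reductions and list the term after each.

  start: add(SSZ, SZ)
  →1  S(add(SZ, SZ))
  →2  S(S(add(Z, SZ)))
  →3  SSSZ

Answer: after 3 steps: SSSZ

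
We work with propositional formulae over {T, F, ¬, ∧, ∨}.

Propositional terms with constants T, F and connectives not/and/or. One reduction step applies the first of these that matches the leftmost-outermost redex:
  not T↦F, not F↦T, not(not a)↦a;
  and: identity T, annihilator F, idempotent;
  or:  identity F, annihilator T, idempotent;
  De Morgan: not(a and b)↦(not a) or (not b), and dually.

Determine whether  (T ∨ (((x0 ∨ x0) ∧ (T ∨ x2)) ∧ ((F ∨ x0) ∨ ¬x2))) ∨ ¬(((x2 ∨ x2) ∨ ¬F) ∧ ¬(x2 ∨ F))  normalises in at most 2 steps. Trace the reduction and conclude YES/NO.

  start: (T ∨ (((x0 ∨ x0) ∧ (T ∨ x2)) ∧ ((F ∨ x0) ∨ ¬x2))) ∨ ¬(((x2 ∨ x2) ∨ ¬F) ∧ ¬(x2 ∨ F))
  [1] T ∨ ¬(((x2 ∨ x2) ∨ ¬F) ∧ ¬(x2 ∨ F))
  [2] T

Answer: YES — reaches normal form T in 2 ≤ 2 steps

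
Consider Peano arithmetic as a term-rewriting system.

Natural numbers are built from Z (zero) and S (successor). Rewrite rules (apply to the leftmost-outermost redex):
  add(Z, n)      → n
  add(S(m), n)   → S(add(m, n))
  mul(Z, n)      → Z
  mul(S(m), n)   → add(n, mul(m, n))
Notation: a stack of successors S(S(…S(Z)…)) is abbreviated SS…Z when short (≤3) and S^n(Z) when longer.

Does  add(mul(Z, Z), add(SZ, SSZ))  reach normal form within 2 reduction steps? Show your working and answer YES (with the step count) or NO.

  start: add(mul(Z, Z), add(SZ, SSZ))
  [1] add(Z, add(SZ, SSZ))
  [2] add(SZ, SSZ)

Answer: NO — after 2 steps the term is add(SZ, SSZ), not yet normal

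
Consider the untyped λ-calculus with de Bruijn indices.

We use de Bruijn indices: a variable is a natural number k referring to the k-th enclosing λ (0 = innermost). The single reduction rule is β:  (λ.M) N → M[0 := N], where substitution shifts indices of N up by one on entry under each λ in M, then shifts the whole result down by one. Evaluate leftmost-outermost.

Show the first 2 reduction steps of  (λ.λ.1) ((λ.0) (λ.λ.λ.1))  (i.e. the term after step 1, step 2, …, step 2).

Answer: after 2 steps: λ.λ.λ.λ.1

Reduction:
  start: (λ.λ.1) ((λ.0) (λ.λ.λ.1))
  step 1: λ.(λ.0) (λ.λ.λ.1)
  step 2: λ.λ.λ.λ.1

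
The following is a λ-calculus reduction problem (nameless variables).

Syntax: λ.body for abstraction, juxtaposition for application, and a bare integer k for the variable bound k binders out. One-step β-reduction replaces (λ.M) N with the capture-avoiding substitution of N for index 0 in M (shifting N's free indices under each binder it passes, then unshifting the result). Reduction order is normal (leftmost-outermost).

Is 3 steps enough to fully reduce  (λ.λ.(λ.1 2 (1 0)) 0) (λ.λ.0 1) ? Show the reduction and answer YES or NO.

Answer: YES — reaches normal form λ.0 (λ.λ.0 1) (0 0) in 2 ≤ 3 steps

Reduction:
  start: (λ.λ.(λ.1 2 (1 0)) 0) (λ.λ.0 1)
  step 1: λ.(λ.1 (λ.λ.0 1) (1 0)) 0
  step 2: λ.0 (λ.λ.0 1) (0 0)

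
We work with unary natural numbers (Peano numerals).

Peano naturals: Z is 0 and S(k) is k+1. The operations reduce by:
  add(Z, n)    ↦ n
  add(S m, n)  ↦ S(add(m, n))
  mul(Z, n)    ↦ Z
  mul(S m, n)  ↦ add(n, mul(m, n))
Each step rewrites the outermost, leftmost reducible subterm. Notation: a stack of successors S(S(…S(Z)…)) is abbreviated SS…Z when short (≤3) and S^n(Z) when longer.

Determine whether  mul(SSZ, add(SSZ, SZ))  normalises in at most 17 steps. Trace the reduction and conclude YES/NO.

Answer: YES — reaches normal form S^6(Z) in 17 ≤ 17 steps

Reduction:
  start: mul(SSZ, add(SSZ, SZ))
  →1  add(add(SSZ, SZ), mul(SZ, add(SSZ, SZ)))
  →2  add(S(add(SZ, SZ)), mul(SZ, add(SSZ, SZ)))
  →3  S(add(add(SZ, SZ), mul(SZ, add(SSZ, SZ))))
  →4  S(add(S(add(Z, SZ)), mul(SZ, add(SSZ, SZ))))
  →5  S(S(add(add(Z, SZ), mul(SZ, add(SSZ, SZ)))))
  →6  S(S(add(SZ, mul(SZ, add(SSZ, SZ)))))
  →7  S(S(S(add(Z, mul(SZ, add(SSZ, SZ))))))
  →8  S(S(S(mul(SZ, add(SSZ, SZ)))))
  →9  S(S(S(add(add(SSZ, SZ), mul(Z, add(SSZ, SZ))))))
  →10  S(S(S(add(S(add(SZ, SZ)), mul(Z, add(SSZ, SZ))))))
  →11  S(S(S(S(add(add(SZ, SZ), mul(Z, add(SSZ, SZ)))))))
  →12  S(S(S(S(add(S(add(Z, SZ)), mul(Z, add(SSZ, SZ)))))))
  →13  S(S(S(S(S(add(add(Z, SZ), mul(Z, add(SSZ, SZ))))))))
  →14  S(S(S(S(S(add(SZ, mul(Z, add(SSZ, SZ))))))))
  →15  S(S(S(S(S(S(add(Z, mul(Z, add(SSZ, SZ)))))))))
  →16  S(S(S(S(S(S(mul(Z, add(SSZ, SZ))))))))
  →17  S^6(Z)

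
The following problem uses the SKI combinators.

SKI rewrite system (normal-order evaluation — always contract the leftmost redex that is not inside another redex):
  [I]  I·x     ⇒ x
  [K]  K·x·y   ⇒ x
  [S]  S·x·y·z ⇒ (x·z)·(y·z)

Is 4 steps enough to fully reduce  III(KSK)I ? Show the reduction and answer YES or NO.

Answer: YES — reaches normal form SI in 4 ≤ 4 steps

Derivation:
  start: III(KSK)I
  →1  II(KSK)I
  →2  I(KSK)I
  →3  KSKI
  →4  SI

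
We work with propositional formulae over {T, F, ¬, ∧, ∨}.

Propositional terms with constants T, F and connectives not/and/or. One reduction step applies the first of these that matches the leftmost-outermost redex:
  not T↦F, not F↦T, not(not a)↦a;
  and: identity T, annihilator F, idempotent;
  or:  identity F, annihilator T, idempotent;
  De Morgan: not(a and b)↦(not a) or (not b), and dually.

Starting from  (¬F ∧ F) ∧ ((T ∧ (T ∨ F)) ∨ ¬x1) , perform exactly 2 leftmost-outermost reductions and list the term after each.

  start: (¬F ∧ F) ∧ ((T ∧ (T ∨ F)) ∨ ¬x1)
  →1  F ∧ ((T ∧ (T ∨ F)) ∨ ¬x1)
  →2  F

Answer: after 2 steps: F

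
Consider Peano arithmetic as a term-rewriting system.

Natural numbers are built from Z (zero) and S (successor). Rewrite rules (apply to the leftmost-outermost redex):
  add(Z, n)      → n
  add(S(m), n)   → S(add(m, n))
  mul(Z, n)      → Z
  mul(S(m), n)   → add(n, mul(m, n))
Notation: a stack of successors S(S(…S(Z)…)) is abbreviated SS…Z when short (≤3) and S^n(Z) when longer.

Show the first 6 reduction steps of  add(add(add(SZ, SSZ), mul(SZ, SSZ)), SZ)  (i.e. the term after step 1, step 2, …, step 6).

  start: add(add(add(SZ, SSZ), mul(SZ, SSZ)), SZ)
  [1] add(add(S(add(Z, SSZ)), mul(SZ, SSZ)), SZ)
  [2] add(S(add(add(Z, SSZ), mul(SZ, SSZ))), SZ)
  [3] S(add(add(add(Z, SSZ), mul(SZ, SSZ)), SZ))
  [4] S(add(add(SSZ, mul(SZ, SSZ)), SZ))
  [5] S(add(S(add(SZ, mul(SZ, SSZ))), SZ))
  [6] S(S(add(add(SZ, mul(SZ, SSZ)), SZ)))

Answer: after 6 steps: S(S(add(add(SZ, mul(SZ, SSZ)), SZ)))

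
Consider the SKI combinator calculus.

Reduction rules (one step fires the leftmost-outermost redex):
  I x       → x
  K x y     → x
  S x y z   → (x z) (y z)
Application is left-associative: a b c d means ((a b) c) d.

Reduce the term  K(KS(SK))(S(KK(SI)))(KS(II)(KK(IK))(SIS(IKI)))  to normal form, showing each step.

  start: K(KS(SK))(S(KK(SI)))(KS(II)(KK(IK))(SIS(IKI)))
  →1  KS(SK)(KS(II)(KK(IK))(SIS(IKI)))
  →2  S(KS(II)(KK(IK))(SIS(IKI)))
  →3  S(S(KK(IK))(SIS(IKI)))
  →4  S(SK(SIS(IKI)))
  →5  S(SK(I(IKI)(S(IKI))))
  →6  S(SK(IKI(S(IKI))))
  →7  S(SK(KI(S(IKI))))
  →8  S(SKI)

Answer: normal form = S(SKI)  (in 8 steps)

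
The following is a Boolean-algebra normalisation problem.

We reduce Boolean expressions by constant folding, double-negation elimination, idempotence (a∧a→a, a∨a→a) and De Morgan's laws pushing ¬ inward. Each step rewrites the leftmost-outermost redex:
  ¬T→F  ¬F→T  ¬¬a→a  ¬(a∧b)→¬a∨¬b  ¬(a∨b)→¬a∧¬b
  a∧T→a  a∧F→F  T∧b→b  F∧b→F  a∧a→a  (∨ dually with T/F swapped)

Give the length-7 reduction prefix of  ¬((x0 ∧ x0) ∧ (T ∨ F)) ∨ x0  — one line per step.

Answer: after 7 steps: ¬x0 ∨ x0

Working:
  start: ¬((x0 ∧ x0) ∧ (T ∨ F)) ∨ x0
  [1] (¬(x0 ∧ x0) ∨ ¬(T ∨ F)) ∨ x0
  [2] ((¬x0 ∨ ¬x0) ∨ ¬(T ∨ F)) ∨ x0
  [3] (¬x0 ∨ ¬(T ∨ F)) ∨ x0
  [4] (¬x0 ∨ (¬T ∧ ¬F)) ∨ x0
  [5] (¬x0 ∨ (F ∧ ¬F)) ∨ x0
  [6] (¬x0 ∨ F) ∨ x0
  [7] ¬x0 ∨ x0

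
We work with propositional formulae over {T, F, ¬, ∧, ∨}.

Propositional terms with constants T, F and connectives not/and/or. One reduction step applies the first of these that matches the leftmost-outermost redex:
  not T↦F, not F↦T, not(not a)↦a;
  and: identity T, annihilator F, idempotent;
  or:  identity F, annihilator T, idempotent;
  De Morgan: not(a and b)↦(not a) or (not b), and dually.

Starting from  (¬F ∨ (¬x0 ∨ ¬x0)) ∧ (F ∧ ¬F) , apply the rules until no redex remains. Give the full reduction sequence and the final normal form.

  start: (¬F ∨ (¬x0 ∨ ¬x0)) ∧ (F ∧ ¬F)
  step 1: (T ∨ (¬x0 ∨ ¬x0)) ∧ (F ∧ ¬F)
  step 2: T ∧ (F ∧ ¬F)
  step 3: F ∧ ¬F
  step 4: F

Answer: normal form = F  (in 4 steps)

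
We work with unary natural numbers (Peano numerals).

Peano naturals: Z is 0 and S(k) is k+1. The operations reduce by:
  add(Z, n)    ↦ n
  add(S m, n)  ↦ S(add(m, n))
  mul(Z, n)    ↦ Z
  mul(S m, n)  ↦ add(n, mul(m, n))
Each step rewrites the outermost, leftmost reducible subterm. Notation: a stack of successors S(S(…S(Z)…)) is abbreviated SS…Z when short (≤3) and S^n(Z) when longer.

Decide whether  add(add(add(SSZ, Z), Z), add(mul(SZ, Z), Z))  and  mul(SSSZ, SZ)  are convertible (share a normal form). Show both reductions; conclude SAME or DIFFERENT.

Term A:
  start: add(add(add(SSZ, Z), Z), add(mul(SZ, Z), Z))
  →1  add(add(S(add(SZ, Z)), Z), add(mul(SZ, Z), Z))
  →2  add(S(add(add(SZ, Z), Z)), add(mul(SZ, Z), Z))
  →3  S(add(add(add(SZ, Z), Z), add(mul(SZ, Z), Z)))
  →4  S(add(add(S(add(Z, Z)), Z), add(mul(SZ, Z), Z)))
  →5  S(add(S(add(add(Z, Z), Z)), add(mul(SZ, Z), Z)))
  →6  S(S(add(add(add(Z, Z), Z), add(mul(SZ, Z), Z))))
  →7  S(S(add(add(Z, Z), add(mul(SZ, Z), Z))))
  →8  S(S(add(Z, add(mul(SZ, Z), Z))))
  →9  S(S(add(mul(SZ, Z), Z)))
  →10  S(S(add(add(Z, mul(Z, Z)), Z)))
  →11  S(S(add(mul(Z, Z), Z)))
  →12  S(S(add(Z, Z)))
  →13  SSZ

Term B:
  start: mul(SSSZ, SZ)
  →1  add(SZ, mul(SSZ, SZ))
  →2  S(add(Z, mul(SSZ, SZ)))
  →3  S(mul(SSZ, SZ))
  →4  S(add(SZ, mul(SZ, SZ)))
  →5  S(S(add(Z, mul(SZ, SZ))))
  →6  S(S(mul(SZ, SZ)))
  →7  S(S(add(SZ, mul(Z, SZ))))
  →8  S(S(S(add(Z, mul(Z, SZ)))))
  →9  S(S(S(mul(Z, SZ))))
  →10  SSSZ

Answer: DIFFERENT — A ⇓ SSZ, B ⇓ SSSZ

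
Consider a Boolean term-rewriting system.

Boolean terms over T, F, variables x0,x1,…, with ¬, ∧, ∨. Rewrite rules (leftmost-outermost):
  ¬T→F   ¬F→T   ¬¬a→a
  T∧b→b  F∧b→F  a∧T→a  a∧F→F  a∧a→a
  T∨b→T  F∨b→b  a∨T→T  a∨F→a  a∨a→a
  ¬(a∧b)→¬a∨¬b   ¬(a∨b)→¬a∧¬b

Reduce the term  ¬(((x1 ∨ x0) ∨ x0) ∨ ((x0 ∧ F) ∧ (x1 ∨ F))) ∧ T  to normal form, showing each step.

  start: ¬(((x1 ∨ x0) ∨ x0) ∨ ((x0 ∧ F) ∧ (x1 ∨ F))) ∧ T
  [1] ¬(((x1 ∨ x0) ∨ x0) ∨ ((x0 ∧ F) ∧ (x1 ∨ F)))
  [2] ¬((x1 ∨ x0) ∨ x0) ∧ ¬((x0 ∧ F) ∧ (x1 ∨ F))
  [3] (¬(x1 ∨ x0) ∧ ¬x0) ∧ ¬((x0 ∧ F) ∧ (x1 ∨ F))
  [4] ((¬x1 ∧ ¬x0) ∧ ¬x0) ∧ ¬((x0 ∧ F) ∧ (x1 ∨ F))
  [5] ((¬x1 ∧ ¬x0) ∧ ¬x0) ∧ (¬(x0 ∧ F) ∨ ¬(x1 ∨ F))
  [6] ((¬x1 ∧ ¬x0) ∧ ¬x0) ∧ ((¬x0 ∨ ¬F) ∨ ¬(x1 ∨ F))
  [7] ((¬x1 ∧ ¬x0) ∧ ¬x0) ∧ ((¬x0 ∨ T) ∨ ¬(x1 ∨ F))
  [8] ((¬x1 ∧ ¬x0) ∧ ¬x0) ∧ (T ∨ ¬(x1 ∨ F))
  [9] ((¬x1 ∧ ¬x0) ∧ ¬x0) ∧ T
  [10] (¬x1 ∧ ¬x0) ∧ ¬x0

Answer: normal form = (¬x1 ∧ ¬x0) ∧ ¬x0  (in 10 steps)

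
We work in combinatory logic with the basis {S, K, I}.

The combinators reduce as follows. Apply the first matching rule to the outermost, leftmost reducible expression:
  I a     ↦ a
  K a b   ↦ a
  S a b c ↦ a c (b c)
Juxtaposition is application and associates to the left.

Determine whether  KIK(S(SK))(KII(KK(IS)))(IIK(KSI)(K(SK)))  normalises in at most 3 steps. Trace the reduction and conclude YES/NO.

  start: KIK(S(SK))(KII(KK(IS)))(IIK(KSI)(K(SK)))
  →1  I(S(SK))(KII(KK(IS)))(IIK(KSI)(K(SK)))
  →2  S(SK)(KII(KK(IS)))(IIK(KSI)(K(SK)))
  →3  SK(IIK(KSI)(K(SK)))(KII(KK(IS))(IIK(KSI)(K(SK))))

Answer: NO — after 3 steps the term is SK(IIK(KSI)(K(SK)))(KII(KK(IS))(IIK(KSI)(K(SK)))), not yet normal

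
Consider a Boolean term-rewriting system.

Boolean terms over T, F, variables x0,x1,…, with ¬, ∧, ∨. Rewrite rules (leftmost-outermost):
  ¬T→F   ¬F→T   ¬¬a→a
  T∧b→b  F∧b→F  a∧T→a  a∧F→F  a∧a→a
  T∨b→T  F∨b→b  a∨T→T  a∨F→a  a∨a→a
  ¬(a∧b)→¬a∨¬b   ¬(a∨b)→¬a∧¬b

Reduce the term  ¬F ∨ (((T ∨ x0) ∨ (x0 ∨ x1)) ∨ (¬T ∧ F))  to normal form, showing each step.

  start: ¬F ∨ (((T ∨ x0) ∨ (x0 ∨ x1)) ∨ (¬T ∧ F))
  step 1: T ∨ (((T ∨ x0) ∨ (x0 ∨ x1)) ∨ (¬T ∧ F))
  step 2: T

Answer: normal form = T  (in 2 steps)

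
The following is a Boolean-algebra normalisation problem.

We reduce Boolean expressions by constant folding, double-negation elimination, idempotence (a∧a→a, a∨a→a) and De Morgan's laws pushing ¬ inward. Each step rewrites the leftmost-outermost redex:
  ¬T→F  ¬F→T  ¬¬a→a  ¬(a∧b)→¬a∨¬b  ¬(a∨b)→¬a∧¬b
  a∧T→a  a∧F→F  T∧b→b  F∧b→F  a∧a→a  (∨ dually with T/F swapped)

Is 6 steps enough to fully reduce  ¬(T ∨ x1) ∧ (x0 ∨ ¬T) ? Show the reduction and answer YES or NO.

Answer: YES — reaches normal form F in 4 ≤ 6 steps

Reduction:
  start: ¬(T ∨ x1) ∧ (x0 ∨ ¬T)
  [1] (¬T ∧ ¬x1) ∧ (x0 ∨ ¬T)
  [2] (F ∧ ¬x1) ∧ (x0 ∨ ¬T)
  [3] F ∧ (x0 ∨ ¬T)
  [4] F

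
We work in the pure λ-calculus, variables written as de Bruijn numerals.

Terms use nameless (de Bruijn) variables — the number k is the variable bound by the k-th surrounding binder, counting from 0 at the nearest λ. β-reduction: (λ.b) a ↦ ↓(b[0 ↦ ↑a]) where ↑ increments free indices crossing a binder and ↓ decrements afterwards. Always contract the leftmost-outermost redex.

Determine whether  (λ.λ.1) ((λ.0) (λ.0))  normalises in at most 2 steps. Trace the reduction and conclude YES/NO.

Answer: YES — reaches normal form λ.λ.0 in 2 ≤ 2 steps

Reduction:
  start: (λ.λ.1) ((λ.0) (λ.0))
  step 1: λ.(λ.0) (λ.0)
  step 2: λ.λ.0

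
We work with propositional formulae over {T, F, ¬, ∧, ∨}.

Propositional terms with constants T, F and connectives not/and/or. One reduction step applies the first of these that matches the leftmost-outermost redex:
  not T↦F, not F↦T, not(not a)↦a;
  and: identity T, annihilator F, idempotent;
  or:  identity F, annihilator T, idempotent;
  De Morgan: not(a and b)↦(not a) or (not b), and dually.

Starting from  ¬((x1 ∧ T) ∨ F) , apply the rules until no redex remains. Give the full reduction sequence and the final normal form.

  start: ¬((x1 ∧ T) ∨ F)
  →1  ¬(x1 ∧ T) ∧ ¬F
  →2  (¬x1 ∨ ¬T) ∧ ¬F
  →3  (¬x1 ∨ F) ∧ ¬F
  →4  ¬x1 ∧ ¬F
  →5  ¬x1 ∧ T
  →6  ¬x1

Answer: normal form = ¬x1  (in 6 steps)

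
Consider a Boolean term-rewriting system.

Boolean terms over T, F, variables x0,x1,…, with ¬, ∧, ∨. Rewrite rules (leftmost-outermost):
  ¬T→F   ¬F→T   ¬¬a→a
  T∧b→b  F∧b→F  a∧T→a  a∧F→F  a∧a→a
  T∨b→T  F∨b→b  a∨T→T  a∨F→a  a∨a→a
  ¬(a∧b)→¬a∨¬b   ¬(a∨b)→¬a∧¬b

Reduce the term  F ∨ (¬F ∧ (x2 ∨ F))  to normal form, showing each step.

Answer: normal form = x2  (in 4 steps)

Derivation:
  start: F ∨ (¬F ∧ (x2 ∨ F))
  →1  ¬F ∧ (x2 ∨ F)
  →2  T ∧ (x2 ∨ F)
  →3  x2 ∨ F
  →4  x2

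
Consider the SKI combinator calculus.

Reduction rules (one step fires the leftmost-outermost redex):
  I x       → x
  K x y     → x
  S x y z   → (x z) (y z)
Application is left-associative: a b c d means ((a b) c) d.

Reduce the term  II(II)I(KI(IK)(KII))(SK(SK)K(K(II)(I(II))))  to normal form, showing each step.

  start: II(II)I(KI(IK)(KII))(SK(SK)K(K(II)(I(II))))
  step 1: I(II)I(KI(IK)(KII))(SK(SK)K(K(II)(I(II))))
  step 2: III(KI(IK)(KII))(SK(SK)K(K(II)(I(II))))
  step 3: II(KI(IK)(KII))(SK(SK)K(K(II)(I(II))))
  step 4: I(KI(IK)(KII))(SK(SK)K(K(II)(I(II))))
  step 5: KI(IK)(KII)(SK(SK)K(K(II)(I(II))))
  step 6: I(KII)(SK(SK)K(K(II)(I(II))))
  step 7: KII(SK(SK)K(K(II)(I(II))))
  step 8: I(SK(SK)K(K(II)(I(II))))
  step 9: SK(SK)K(K(II)(I(II)))
  step 10: KK(SKK)(K(II)(I(II)))
  step 11: K(K(II)(I(II)))
  step 12: K(II)
  step 13: KI

Answer: normal form = KI  (in 13 steps)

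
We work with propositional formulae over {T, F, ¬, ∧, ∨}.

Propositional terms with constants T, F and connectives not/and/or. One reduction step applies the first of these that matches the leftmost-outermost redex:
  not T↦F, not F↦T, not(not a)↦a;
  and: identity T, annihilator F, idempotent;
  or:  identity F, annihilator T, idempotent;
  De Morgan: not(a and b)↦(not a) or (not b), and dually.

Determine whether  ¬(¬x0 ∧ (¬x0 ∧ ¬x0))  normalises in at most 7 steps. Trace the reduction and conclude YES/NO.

Answer: YES — reaches normal form x0 in 6 ≤ 7 steps

Reduction:
  start: ¬(¬x0 ∧ (¬x0 ∧ ¬x0))
  [1] ¬¬x0 ∨ ¬(¬x0 ∧ ¬x0)
  [2] x0 ∨ ¬(¬x0 ∧ ¬x0)
  [3] x0 ∨ (¬¬x0 ∨ ¬¬x0)
  [4] x0 ∨ ¬¬x0
  [5] x0 ∨ x0
  [6] x0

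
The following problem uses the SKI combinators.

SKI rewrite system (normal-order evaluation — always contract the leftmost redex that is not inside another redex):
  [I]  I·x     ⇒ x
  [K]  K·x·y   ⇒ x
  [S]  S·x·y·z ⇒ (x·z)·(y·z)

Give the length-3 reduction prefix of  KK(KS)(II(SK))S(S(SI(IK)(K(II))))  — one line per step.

  start: KK(KS)(II(SK))S(S(SI(IK)(K(II))))
  →1  K(II(SK))S(S(SI(IK)(K(II))))
  →2  II(SK)(S(SI(IK)(K(II))))
  →3  I(SK)(S(SI(IK)(K(II))))

Answer: after 3 steps: I(SK)(S(SI(IK)(K(II))))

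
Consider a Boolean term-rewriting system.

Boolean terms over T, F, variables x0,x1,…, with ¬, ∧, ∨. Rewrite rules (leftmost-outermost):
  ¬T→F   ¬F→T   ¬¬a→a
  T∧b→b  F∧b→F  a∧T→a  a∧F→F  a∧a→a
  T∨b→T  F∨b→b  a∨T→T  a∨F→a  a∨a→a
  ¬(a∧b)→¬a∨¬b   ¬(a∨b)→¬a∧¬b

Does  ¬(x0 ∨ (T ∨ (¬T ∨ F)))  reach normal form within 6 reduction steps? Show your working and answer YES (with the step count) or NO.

Answer: YES — reaches normal form F in 5 ≤ 6 steps

Derivation:
  start: ¬(x0 ∨ (T ∨ (¬T ∨ F)))
  [1] ¬x0 ∧ ¬(T ∨ (¬T ∨ F))
  [2] ¬x0 ∧ (¬T ∧ ¬(¬T ∨ F))
  [3] ¬x0 ∧ (F ∧ ¬(¬T ∨ F))
  [4] ¬x0 ∧ F
  [5] F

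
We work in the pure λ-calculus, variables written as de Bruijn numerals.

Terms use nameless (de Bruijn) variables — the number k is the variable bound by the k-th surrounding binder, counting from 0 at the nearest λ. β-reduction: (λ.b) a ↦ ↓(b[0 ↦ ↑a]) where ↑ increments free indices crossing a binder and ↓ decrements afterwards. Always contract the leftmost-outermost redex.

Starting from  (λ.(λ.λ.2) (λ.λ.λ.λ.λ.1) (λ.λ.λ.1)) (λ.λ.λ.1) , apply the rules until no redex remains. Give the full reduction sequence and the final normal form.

Answer: normal form = λ.λ.λ.1  (in 3 steps)

Working:
  start: (λ.(λ.λ.2) (λ.λ.λ.λ.λ.1) (λ.λ.λ.1)) (λ.λ.λ.1)
  →1  (λ.λ.λ.λ.λ.1) (λ.λ.λ.λ.λ.1) (λ.λ.λ.1)
  →2  (λ.λ.λ.λ.1) (λ.λ.λ.1)
  →3  λ.λ.λ.1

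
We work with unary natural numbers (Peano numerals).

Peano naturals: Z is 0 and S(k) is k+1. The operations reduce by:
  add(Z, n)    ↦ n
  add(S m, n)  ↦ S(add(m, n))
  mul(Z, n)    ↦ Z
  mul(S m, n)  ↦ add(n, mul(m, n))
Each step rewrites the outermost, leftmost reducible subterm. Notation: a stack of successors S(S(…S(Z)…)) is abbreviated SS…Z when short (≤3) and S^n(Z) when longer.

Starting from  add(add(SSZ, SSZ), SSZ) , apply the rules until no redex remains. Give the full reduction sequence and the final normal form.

  start: add(add(SSZ, SSZ), SSZ)
  [1] add(S(add(SZ, SSZ)), SSZ)
  [2] S(add(add(SZ, SSZ), SSZ))
  [3] S(add(S(add(Z, SSZ)), SSZ))
  [4] S(S(add(add(Z, SSZ), SSZ)))
  [5] S(S(add(SSZ, SSZ)))
  [6] S(S(S(add(SZ, SSZ))))
  [7] S(S(S(S(add(Z, SSZ)))))
  [8] S^6(Z)

Answer: normal form = S^6(Z)  (in 8 steps)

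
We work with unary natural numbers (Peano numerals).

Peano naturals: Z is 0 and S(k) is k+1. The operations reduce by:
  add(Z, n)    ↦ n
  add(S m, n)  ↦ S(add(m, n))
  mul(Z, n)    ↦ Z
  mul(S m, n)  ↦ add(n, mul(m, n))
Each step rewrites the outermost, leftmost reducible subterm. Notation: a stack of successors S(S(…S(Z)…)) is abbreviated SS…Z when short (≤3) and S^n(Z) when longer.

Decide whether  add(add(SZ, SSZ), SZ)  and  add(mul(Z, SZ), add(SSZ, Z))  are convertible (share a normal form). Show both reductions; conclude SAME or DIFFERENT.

Answer: DIFFERENT — A ⇓ S^4(Z), B ⇓ SSZ

Working:
Term A:
  start: add(add(SZ, SSZ), SZ)
  [1] add(S(add(Z, SSZ)), SZ)
  [2] S(add(add(Z, SSZ), SZ))
  [3] S(add(SSZ, SZ))
  [4] S(S(add(SZ, SZ)))
  [5] S(S(S(add(Z, SZ))))
  [6] S^4(Z)

Term B:
  start: add(mul(Z, SZ), add(SSZ, Z))
  [1] add(Z, add(SSZ, Z))
  [2] add(SSZ, Z)
  [3] S(add(SZ, Z))
  [4] S(S(add(Z, Z)))
  [5] SSZ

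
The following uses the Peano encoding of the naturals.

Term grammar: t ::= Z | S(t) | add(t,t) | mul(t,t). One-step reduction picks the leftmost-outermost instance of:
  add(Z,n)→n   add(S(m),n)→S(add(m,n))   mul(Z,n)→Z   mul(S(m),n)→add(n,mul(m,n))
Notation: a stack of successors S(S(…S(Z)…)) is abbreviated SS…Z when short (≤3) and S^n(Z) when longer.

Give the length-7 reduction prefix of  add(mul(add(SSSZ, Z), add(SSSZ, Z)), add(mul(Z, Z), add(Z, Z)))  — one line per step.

Answer: after 7 steps: S(add(S(add(add(SZ, Z), mul(add(SSZ, Z), add(SSSZ, Z)))), add(mul(Z, Z), add(Z, Z))))

Reduction:
  start: add(mul(add(SSSZ, Z), add(SSSZ, Z)), add(mul(Z, Z), add(Z, Z)))
  [1] add(mul(S(add(SSZ, Z)), add(SSSZ, Z)), add(mul(Z, Z), add(Z, Z)))
  [2] add(add(add(SSSZ, Z), mul(add(SSZ, Z), add(SSSZ, Z))), add(mul(Z, Z), add(Z, Z)))
  [3] add(add(S(add(SSZ, Z)), mul(add(SSZ, Z), add(SSSZ, Z))), add(mul(Z, Z), add(Z, Z)))
  [4] add(S(add(add(SSZ, Z), mul(add(SSZ, Z), add(SSSZ, Z)))), add(mul(Z, Z), add(Z, Z)))
  [5] S(add(add(add(SSZ, Z), mul(add(SSZ, Z), add(SSSZ, Z))), add(mul(Z, Z), add(Z, Z))))
  [6] S(add(add(S(add(SZ, Z)), mul(add(SSZ, Z), add(SSSZ, Z))), add(mul(Z, Z), add(Z, Z))))
  [7] S(add(S(add(add(SZ, Z), mul(add(SSZ, Z), add(SSSZ, Z)))), add(mul(Z, Z), add(Z, Z))))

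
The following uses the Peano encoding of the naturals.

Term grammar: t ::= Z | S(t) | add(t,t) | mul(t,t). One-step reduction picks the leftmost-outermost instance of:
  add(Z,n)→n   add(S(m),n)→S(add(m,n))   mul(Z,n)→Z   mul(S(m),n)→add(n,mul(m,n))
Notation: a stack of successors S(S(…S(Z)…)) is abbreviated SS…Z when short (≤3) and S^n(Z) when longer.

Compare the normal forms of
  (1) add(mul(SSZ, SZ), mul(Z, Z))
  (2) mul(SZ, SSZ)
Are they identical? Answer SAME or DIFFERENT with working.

Answer: SAME — A ⇓ SSZ, B ⇓ SSZ

Working:
Term A:
  start: add(mul(SSZ, SZ), mul(Z, Z))
  step 1: add(add(SZ, mul(SZ, SZ)), mul(Z, Z))
  step 2: add(S(add(Z, mul(SZ, SZ))), mul(Z, Z))
  step 3: S(add(add(Z, mul(SZ, SZ)), mul(Z, Z)))
  step 4: S(add(mul(SZ, SZ), mul(Z, Z)))
  step 5: S(add(add(SZ, mul(Z, SZ)), mul(Z, Z)))
  step 6: S(add(S(add(Z, mul(Z, SZ))), mul(Z, Z)))
  step 7: S(S(add(add(Z, mul(Z, SZ)), mul(Z, Z))))
  step 8: S(S(add(mul(Z, SZ), mul(Z, Z))))
  step 9: S(S(add(Z, mul(Z, Z))))
  step 10: S(S(mul(Z, Z)))
  step 11: SSZ

Term B:
  start: mul(SZ, SSZ)
  step 1: add(SSZ, mul(Z, SSZ))
  step 2: S(add(SZ, mul(Z, SSZ)))
  step 3: S(S(add(Z, mul(Z, SSZ))))
  step 4: S(S(mul(Z, SSZ)))
  step 5: SSZ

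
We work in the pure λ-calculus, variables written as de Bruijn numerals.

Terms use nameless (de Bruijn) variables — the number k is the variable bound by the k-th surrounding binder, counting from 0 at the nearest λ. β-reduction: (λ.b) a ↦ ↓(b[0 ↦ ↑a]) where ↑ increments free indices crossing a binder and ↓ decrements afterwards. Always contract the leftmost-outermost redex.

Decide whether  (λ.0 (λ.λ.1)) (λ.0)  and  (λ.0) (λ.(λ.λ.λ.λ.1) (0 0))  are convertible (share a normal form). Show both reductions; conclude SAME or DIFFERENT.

Answer: DIFFERENT — A ⇓ λ.λ.1, B ⇓ λ.λ.λ.λ.1

Working:
Term A:
  start: (λ.0 (λ.λ.1)) (λ.0)
  [1] (λ.0) (λ.λ.1)
  [2] λ.λ.1

Term B:
  start: (λ.0) (λ.(λ.λ.λ.λ.1) (0 0))
  [1] λ.(λ.λ.λ.λ.1) (0 0)
  [2] λ.λ.λ.λ.1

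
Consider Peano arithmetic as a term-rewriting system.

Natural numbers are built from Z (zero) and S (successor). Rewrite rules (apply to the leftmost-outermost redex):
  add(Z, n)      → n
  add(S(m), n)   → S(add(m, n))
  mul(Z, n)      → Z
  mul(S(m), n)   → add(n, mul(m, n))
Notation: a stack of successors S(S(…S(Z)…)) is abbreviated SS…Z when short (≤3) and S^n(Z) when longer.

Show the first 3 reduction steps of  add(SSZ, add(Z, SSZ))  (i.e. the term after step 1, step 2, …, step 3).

  start: add(SSZ, add(Z, SSZ))
  step 1: S(add(SZ, add(Z, SSZ)))
  step 2: S(S(add(Z, add(Z, SSZ))))
  step 3: S(S(add(Z, SSZ)))

Answer: after 3 steps: S(S(add(Z, SSZ)))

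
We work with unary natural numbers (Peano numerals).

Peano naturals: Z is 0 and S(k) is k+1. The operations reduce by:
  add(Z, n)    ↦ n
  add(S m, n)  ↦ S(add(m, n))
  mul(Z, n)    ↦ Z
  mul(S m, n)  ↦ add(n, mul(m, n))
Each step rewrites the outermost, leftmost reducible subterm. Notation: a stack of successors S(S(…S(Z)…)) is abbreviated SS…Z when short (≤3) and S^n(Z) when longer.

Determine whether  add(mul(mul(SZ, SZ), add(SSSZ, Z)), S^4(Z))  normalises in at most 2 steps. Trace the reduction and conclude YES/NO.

  start: add(mul(mul(SZ, SZ), add(SSSZ, Z)), S^4(Z))
  →1  add(mul(add(SZ, mul(Z, SZ)), add(SSSZ, Z)), S^4(Z))
  →2  add(mul(S(add(Z, mul(Z, SZ))), add(SSSZ, Z)), S^4(Z))

Answer: NO — after 2 steps the term is add(mul(S(add(Z, mul(Z, SZ))), add(SSSZ, Z)), S^4(Z)), not yet normal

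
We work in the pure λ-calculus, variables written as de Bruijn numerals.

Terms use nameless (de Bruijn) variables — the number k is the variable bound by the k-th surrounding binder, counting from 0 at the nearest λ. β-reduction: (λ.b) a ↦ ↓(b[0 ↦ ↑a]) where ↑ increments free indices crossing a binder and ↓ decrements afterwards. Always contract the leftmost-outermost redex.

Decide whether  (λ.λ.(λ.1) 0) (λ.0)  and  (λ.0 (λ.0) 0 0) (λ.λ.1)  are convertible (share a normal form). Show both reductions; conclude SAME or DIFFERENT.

Term A:
  start: (λ.λ.(λ.1) 0) (λ.0)
  step 1: λ.(λ.1) 0
  step 2: λ.0

Term B:
  start: (λ.0 (λ.0) 0 0) (λ.λ.1)
  step 1: (λ.λ.1) (λ.0) (λ.λ.1) (λ.λ.1)
  step 2: (λ.λ.0) (λ.λ.1) (λ.λ.1)
  step 3: (λ.0) (λ.λ.1)
  step 4: λ.λ.1

Answer: DIFFERENT — A ⇓ λ.0, B ⇓ λ.λ.1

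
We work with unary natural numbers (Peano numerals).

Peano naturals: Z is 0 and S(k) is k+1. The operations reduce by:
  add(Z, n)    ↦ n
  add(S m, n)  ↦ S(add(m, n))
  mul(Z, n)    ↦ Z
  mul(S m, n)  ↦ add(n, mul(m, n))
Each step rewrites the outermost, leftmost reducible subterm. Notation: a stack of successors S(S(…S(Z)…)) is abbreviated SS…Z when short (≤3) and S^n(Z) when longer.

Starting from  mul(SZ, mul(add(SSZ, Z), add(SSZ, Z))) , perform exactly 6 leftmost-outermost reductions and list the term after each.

Answer: after 6 steps: S(add(add(add(SZ, Z), mul(add(SZ, Z), add(SSZ, Z))), mul(Z, mul(add(SSZ, Z), add(SSZ, Z)))))

Reduction:
  start: mul(SZ, mul(add(SSZ, Z), add(SSZ, Z)))
  step 1: add(mul(add(SSZ, Z), add(SSZ, Z)), mul(Z, mul(add(SSZ, Z), add(SSZ, Z))))
  step 2: add(mul(S(add(SZ, Z)), add(SSZ, Z)), mul(Z, mul(add(SSZ, Z), add(SSZ, Z))))
  step 3: add(add(add(SSZ, Z), mul(add(SZ, Z), add(SSZ, Z))), mul(Z, mul(add(SSZ, Z), add(SSZ, Z))))
  step 4: add(add(S(add(SZ, Z)), mul(add(SZ, Z), add(SSZ, Z))), mul(Z, mul(add(SSZ, Z), add(SSZ, Z))))
  step 5: add(S(add(add(SZ, Z), mul(add(SZ, Z), add(SSZ, Z)))), mul(Z, mul(add(SSZ, Z), add(SSZ, Z))))
  step 6: S(add(add(add(SZ, Z), mul(add(SZ, Z), add(SSZ, Z))), mul(Z, mul(add(SSZ, Z), add(SSZ, Z)))))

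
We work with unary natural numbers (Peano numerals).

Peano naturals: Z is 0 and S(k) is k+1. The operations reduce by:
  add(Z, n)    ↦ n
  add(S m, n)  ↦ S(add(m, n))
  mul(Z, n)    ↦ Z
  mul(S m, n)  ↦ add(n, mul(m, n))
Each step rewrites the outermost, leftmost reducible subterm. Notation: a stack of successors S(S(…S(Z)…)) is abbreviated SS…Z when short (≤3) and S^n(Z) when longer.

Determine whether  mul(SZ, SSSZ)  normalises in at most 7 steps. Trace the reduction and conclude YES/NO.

  start: mul(SZ, SSSZ)
  →1  add(SSSZ, mul(Z, SSSZ))
  →2  S(add(SSZ, mul(Z, SSSZ)))
  →3  S(S(add(SZ, mul(Z, SSSZ))))
  →4  S(S(S(add(Z, mul(Z, SSSZ)))))
  →5  S(S(S(mul(Z, SSSZ))))
  →6  SSSZ

Answer: YES — reaches normal form SSSZ in 6 ≤ 7 steps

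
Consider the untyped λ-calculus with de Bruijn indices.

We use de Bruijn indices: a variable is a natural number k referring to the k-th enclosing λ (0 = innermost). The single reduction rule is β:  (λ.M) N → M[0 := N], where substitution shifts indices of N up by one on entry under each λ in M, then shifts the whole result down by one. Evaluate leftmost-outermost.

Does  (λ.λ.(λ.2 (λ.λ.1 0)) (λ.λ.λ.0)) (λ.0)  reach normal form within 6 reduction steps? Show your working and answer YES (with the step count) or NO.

  start: (λ.λ.(λ.2 (λ.λ.1 0)) (λ.λ.λ.0)) (λ.0)
  step 1: λ.(λ.(λ.0) (λ.λ.1 0)) (λ.λ.λ.0)
  step 2: λ.(λ.0) (λ.λ.1 0)
  step 3: λ.λ.λ.1 0

Answer: YES — reaches normal form λ.λ.λ.1 0 in 3 ≤ 6 steps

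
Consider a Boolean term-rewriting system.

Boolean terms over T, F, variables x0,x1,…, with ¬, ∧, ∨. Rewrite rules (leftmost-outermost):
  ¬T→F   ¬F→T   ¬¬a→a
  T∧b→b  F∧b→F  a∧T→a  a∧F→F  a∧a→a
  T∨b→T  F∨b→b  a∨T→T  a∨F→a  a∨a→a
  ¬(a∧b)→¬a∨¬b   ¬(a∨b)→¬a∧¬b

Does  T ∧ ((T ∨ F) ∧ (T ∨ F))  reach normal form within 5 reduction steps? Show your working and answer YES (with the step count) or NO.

Answer: YES — reaches normal form T in 3 ≤ 5 steps

Derivation:
  start: T ∧ ((T ∨ F) ∧ (T ∨ F))
  [1] (T ∨ F) ∧ (T ∨ F)
  [2] T ∨ F
  [3] T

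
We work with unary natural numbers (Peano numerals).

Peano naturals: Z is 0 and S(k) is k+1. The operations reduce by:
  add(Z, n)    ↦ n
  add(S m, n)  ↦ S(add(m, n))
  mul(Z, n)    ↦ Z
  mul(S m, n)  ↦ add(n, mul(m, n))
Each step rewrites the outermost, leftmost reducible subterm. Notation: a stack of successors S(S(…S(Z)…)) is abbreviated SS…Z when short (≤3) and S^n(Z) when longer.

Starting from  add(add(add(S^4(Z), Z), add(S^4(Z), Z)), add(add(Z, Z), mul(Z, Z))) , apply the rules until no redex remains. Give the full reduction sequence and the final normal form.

  start: add(add(add(S^4(Z), Z), add(S^4(Z), Z)), add(add(Z, Z), mul(Z, Z)))
  [1] add(add(S(add(SSSZ, Z)), add(S^4(Z), Z)), add(add(Z, Z), mul(Z, Z)))
  [2] add(S(add(add(SSSZ, Z), add(S^4(Z), Z))), add(add(Z, Z), mul(Z, Z)))
  [3] S(add(add(add(SSSZ, Z), add(S^4(Z), Z)), add(add(Z, Z), mul(Z, Z))))
  [4] S(add(add(S(add(SSZ, Z)), add(S^4(Z), Z)), add(add(Z, Z), mul(Z, Z))))
  [5] S(add(S(add(add(SSZ, Z), add(S^4(Z), Z))), add(add(Z, Z), mul(Z, Z))))
  [6] S(S(add(add(add(SSZ, Z), add(S^4(Z), Z)), add(add(Z, Z), mul(Z, Z)))))
  [7] S(S(add(add(S(add(SZ, Z)), add(S^4(Z), Z)), add(add(Z, Z), mul(Z, Z)))))
  [8] S(S(add(S(add(add(SZ, Z), add(S^4(Z), Z))), add(add(Z, Z), mul(Z, Z)))))
  [9] S(S(S(add(add(add(SZ, Z), add(S^4(Z), Z)), add(add(Z, Z), mul(Z, Z))))))
  [10] S(S(S(add(add(S(add(Z, Z)), add(S^4(Z), Z)), add(add(Z, Z), mul(Z, Z))))))
  [11] S(S(S(add(S(add(add(Z, Z), add(S^4(Z), Z))), add(add(Z, Z), mul(Z, Z))))))
  [12] S(S(S(S(add(add(add(Z, Z), add(S^4(Z), Z)), add(add(Z, Z), mul(Z, Z)))))))
  [13] S(S(S(S(add(add(Z, add(S^4(Z), Z)), add(add(Z, Z), mul(Z, Z)))))))
  [14] S(S(S(S(add(add(S^4(Z), Z), add(add(Z, Z), mul(Z, Z)))))))
  [15] S(S(S(S(add(S(add(SSSZ, Z)), add(add(Z, Z), mul(Z, Z)))))))
  [16] S(S(S(S(S(add(add(SSSZ, Z), add(add(Z, Z), mul(Z, Z))))))))
  [17] S(S(S(S(S(add(S(add(SSZ, Z)), add(add(Z, Z), mul(Z, Z))))))))
  [18] S(S(S(S(S(S(add(add(SSZ, Z), add(add(Z, Z), mul(Z, Z)))))))))
  [19] S(S(S(S(S(S(add(S(add(SZ, Z)), add(add(Z, Z), mul(Z, Z)))))))))
  [20] S(S(S(S(S(S(S(add(add(SZ, Z), add(add(Z, Z), mul(Z, Z))))))))))
  [21] S(S(S(S(S(S(S(add(S(add(Z, Z)), add(add(Z, Z), mul(Z, Z))))))))))
  [22] S(S(S(S(S(S(S(S(add(add(Z, Z), add(add(Z, Z), mul(Z, Z)))))))))))
  [23] S(S(S(S(S(S(S(S(add(Z, add(add(Z, Z), mul(Z, Z)))))))))))
  [24] S(S(S(S(S(S(S(S(add(add(Z, Z), mul(Z, Z))))))))))
  [25] S(S(S(S(S(S(S(S(add(Z, mul(Z, Z))))))))))
  [26] S(S(S(S(S(S(S(S(mul(Z, Z)))))))))
  [27] S^8(Z)

Answer: normal form = S^8(Z)  (in 27 steps)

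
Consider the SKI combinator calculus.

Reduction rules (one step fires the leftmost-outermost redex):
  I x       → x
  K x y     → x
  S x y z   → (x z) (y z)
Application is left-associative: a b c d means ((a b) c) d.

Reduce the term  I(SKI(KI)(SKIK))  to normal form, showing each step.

Answer: normal form = I  (in 4 steps)

Derivation:
  start: I(SKI(KI)(SKIK))
  step 1: SKI(KI)(SKIK)
  step 2: K(KI)(I(KI))(SKIK)
  step 3: KI(SKIK)
  step 4: I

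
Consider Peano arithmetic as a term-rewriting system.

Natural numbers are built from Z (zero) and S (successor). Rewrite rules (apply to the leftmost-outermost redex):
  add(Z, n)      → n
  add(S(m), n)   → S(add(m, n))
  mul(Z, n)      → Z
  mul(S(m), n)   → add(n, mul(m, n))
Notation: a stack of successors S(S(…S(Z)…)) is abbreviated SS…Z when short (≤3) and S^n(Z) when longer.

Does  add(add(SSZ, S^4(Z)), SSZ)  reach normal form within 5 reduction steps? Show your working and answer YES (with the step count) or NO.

Answer: NO — after 5 steps the term is S(S(add(S^4(Z), SSZ))), not yet normal

Reduction:
  start: add(add(SSZ, S^4(Z)), SSZ)
  →1  add(S(add(SZ, S^4(Z))), SSZ)
  →2  S(add(add(SZ, S^4(Z)), SSZ))
  →3  S(add(S(add(Z, S^4(Z))), SSZ))
  →4  S(S(add(add(Z, S^4(Z)), SSZ)))
  →5  S(S(add(S^4(Z), SSZ)))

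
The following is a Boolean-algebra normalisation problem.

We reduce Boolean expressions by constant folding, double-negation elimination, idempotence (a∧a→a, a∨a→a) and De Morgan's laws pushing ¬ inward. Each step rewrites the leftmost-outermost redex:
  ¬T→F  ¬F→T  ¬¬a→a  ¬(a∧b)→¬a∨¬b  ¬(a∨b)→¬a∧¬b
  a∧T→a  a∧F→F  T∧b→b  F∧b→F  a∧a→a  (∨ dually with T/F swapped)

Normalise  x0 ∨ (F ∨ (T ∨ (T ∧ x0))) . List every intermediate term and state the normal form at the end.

Answer: normal form = T  (in 3 steps)

Reduction:
  start: x0 ∨ (F ∨ (T ∨ (T ∧ x0)))
  [1] x0 ∨ (T ∨ (T ∧ x0))
  [2] x0 ∨ T
  [3] T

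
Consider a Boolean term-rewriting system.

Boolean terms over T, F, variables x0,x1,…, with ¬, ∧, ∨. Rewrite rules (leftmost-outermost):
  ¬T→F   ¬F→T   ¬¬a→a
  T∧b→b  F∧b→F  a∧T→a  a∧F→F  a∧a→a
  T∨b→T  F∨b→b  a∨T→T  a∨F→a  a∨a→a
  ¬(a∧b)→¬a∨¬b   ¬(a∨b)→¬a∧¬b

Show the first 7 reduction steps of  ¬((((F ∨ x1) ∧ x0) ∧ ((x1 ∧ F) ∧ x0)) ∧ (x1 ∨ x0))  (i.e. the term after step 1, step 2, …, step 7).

Answer: after 7 steps: ((¬x1 ∨ ¬x0) ∨ (¬(x1 ∧ F) ∨ ¬x0)) ∨ ¬(x1 ∨ x0)

Working:
  start: ¬((((F ∨ x1) ∧ x0) ∧ ((x1 ∧ F) ∧ x0)) ∧ (x1 ∨ x0))
  step 1: ¬(((F ∨ x1) ∧ x0) ∧ ((x1 ∧ F) ∧ x0)) ∨ ¬(x1 ∨ x0)
  step 2: (¬((F ∨ x1) ∧ x0) ∨ ¬((x1 ∧ F) ∧ x0)) ∨ ¬(x1 ∨ x0)
  step 3: ((¬(F ∨ x1) ∨ ¬x0) ∨ ¬((x1 ∧ F) ∧ x0)) ∨ ¬(x1 ∨ x0)
  step 4: (((¬F ∧ ¬x1) ∨ ¬x0) ∨ ¬((x1 ∧ F) ∧ x0)) ∨ ¬(x1 ∨ x0)
  step 5: (((T ∧ ¬x1) ∨ ¬x0) ∨ ¬((x1 ∧ F) ∧ x0)) ∨ ¬(x1 ∨ x0)
  step 6: ((¬x1 ∨ ¬x0) ∨ ¬((x1 ∧ F) ∧ x0)) ∨ ¬(x1 ∨ x0)
  step 7: ((¬x1 ∨ ¬x0) ∨ (¬(x1 ∧ F) ∨ ¬x0)) ∨ ¬(x1 ∨ x0)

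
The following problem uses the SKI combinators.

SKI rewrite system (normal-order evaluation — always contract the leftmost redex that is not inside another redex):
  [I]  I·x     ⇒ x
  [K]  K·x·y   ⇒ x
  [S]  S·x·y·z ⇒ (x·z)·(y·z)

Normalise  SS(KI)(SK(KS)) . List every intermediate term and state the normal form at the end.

Answer: normal form = S(SK(KS))I  (in 2 steps)

Derivation:
  start: SS(KI)(SK(KS))
  step 1: S(SK(KS))(KI(SK(KS)))
  step 2: S(SK(KS))I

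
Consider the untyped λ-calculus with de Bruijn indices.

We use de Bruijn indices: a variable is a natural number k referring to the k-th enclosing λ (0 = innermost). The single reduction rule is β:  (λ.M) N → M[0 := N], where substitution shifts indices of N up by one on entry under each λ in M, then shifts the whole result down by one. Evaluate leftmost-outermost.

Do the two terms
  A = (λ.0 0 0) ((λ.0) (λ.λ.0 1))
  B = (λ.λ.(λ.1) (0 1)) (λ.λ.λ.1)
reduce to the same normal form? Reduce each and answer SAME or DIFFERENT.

Term A:
  start: (λ.0 0 0) ((λ.0) (λ.λ.0 1))
  step 1: (λ.0) (λ.λ.0 1) ((λ.0) (λ.λ.0 1)) ((λ.0) (λ.λ.0 1))
  step 2: (λ.λ.0 1) ((λ.0) (λ.λ.0 1)) ((λ.0) (λ.λ.0 1))
  step 3: (λ.0 ((λ.0) (λ.λ.0 1))) ((λ.0) (λ.λ.0 1))
  step 4: (λ.0) (λ.λ.0 1) ((λ.0) (λ.λ.0 1))
  step 5: (λ.λ.0 1) ((λ.0) (λ.λ.0 1))
  step 6: λ.0 ((λ.0) (λ.λ.0 1))
  step 7: λ.0 (λ.λ.0 1)

Term B:
  start: (λ.λ.(λ.1) (0 1)) (λ.λ.λ.1)
  step 1: λ.(λ.1) (0 (λ.λ.λ.1))
  step 2: λ.0

Answer: DIFFERENT — A ⇓ λ.0 (λ.λ.0 1), B ⇓ λ.0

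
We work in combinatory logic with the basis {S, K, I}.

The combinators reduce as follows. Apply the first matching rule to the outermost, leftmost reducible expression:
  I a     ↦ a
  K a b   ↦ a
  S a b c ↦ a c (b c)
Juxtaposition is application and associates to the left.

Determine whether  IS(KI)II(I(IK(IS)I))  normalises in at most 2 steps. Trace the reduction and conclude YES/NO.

  start: IS(KI)II(I(IK(IS)I))
  [1] S(KI)II(I(IK(IS)I))
  [2] KII(II)(I(IK(IS)I))

Answer: NO — after 2 steps the term is KII(II)(I(IK(IS)I)), not yet normal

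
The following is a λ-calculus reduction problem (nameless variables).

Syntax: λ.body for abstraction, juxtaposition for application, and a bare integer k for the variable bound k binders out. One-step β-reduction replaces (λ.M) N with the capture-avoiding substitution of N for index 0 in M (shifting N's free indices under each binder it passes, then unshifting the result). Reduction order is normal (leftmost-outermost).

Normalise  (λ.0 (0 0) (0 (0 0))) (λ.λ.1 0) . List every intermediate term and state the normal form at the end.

Answer: normal form = λ.λ.1 0  (in 11 steps)

Reduction:
  start: (λ.0 (0 0) (0 (0 0))) (λ.λ.1 0)
  [1] (λ.λ.1 0) ((λ.λ.1 0) (λ.λ.1 0)) ((λ.λ.1 0) ((λ.λ.1 0) (λ.λ.1 0)))
  [2] (λ.(λ.λ.1 0) (λ.λ.1 0) 0) ((λ.λ.1 0) ((λ.λ.1 0) (λ.λ.1 0)))
  [3] (λ.λ.1 0) (λ.λ.1 0) ((λ.λ.1 0) ((λ.λ.1 0) (λ.λ.1 0)))
  [4] (λ.(λ.λ.1 0) 0) ((λ.λ.1 0) ((λ.λ.1 0) (λ.λ.1 0)))
  [5] (λ.λ.1 0) ((λ.λ.1 0) ((λ.λ.1 0) (λ.λ.1 0)))
  [6] λ.(λ.λ.1 0) ((λ.λ.1 0) (λ.λ.1 0)) 0
  [7] λ.(λ.(λ.λ.1 0) (λ.λ.1 0) 0) 0
  [8] λ.(λ.λ.1 0) (λ.λ.1 0) 0
  [9] λ.(λ.(λ.λ.1 0) 0) 0
  [10] λ.(λ.λ.1 0) 0
  [11] λ.λ.1 0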